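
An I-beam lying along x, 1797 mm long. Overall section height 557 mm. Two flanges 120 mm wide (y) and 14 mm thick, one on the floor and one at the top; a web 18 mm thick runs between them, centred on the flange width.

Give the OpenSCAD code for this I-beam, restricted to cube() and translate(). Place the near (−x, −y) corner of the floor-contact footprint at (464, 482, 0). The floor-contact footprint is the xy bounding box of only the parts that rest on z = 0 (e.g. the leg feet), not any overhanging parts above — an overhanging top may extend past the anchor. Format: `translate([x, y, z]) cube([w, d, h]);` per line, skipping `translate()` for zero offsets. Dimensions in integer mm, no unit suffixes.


translate([464, 482, 0]) cube([1797, 120, 14]);
translate([464, 533, 14]) cube([1797, 18, 529]);
translate([464, 482, 543]) cube([1797, 120, 14]);


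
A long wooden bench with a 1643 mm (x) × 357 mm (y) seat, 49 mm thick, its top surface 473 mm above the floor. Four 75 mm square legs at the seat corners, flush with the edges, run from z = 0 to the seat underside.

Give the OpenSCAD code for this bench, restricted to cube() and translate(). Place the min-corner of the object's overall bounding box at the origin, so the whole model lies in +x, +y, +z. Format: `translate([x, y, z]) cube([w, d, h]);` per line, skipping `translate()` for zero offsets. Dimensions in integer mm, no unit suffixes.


translate([0, 0, 424]) cube([1643, 357, 49]);
cube([75, 75, 424]);
translate([0, 282, 0]) cube([75, 75, 424]);
translate([1568, 0, 0]) cube([75, 75, 424]);
translate([1568, 282, 0]) cube([75, 75, 424]);


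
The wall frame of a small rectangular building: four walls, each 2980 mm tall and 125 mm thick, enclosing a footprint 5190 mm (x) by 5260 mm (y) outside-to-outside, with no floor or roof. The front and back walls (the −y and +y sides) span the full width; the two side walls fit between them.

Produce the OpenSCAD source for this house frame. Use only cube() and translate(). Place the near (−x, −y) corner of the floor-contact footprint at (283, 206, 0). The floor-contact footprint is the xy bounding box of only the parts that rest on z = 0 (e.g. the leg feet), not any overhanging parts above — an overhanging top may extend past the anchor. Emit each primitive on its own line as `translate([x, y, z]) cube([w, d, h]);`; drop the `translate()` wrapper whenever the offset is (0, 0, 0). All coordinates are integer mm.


translate([283, 206, 0]) cube([5190, 125, 2980]);
translate([283, 5341, 0]) cube([5190, 125, 2980]);
translate([283, 331, 0]) cube([125, 5010, 2980]);
translate([5348, 331, 0]) cube([125, 5010, 2980]);


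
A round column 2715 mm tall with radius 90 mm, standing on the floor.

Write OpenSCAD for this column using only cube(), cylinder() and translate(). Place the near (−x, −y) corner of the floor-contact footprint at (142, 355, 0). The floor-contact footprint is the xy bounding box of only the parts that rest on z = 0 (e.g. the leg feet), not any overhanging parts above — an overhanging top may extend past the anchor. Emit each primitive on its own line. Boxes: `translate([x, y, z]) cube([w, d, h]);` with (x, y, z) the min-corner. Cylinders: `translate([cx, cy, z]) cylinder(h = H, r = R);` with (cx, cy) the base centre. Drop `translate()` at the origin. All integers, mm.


translate([232, 445, 0]) cylinder(h = 2715, r = 90);


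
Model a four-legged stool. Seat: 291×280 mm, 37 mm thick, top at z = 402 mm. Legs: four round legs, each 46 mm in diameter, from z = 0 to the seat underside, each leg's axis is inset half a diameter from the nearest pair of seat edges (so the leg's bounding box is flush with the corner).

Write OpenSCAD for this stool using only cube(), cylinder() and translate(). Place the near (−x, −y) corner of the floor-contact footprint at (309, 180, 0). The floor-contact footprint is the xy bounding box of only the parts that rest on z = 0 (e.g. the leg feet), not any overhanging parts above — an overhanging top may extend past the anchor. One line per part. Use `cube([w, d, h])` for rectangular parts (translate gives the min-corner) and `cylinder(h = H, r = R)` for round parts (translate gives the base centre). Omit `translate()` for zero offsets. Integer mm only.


translate([309, 180, 365]) cube([291, 280, 37]);
translate([332, 203, 0]) cylinder(h = 365, r = 23);
translate([577, 203, 0]) cylinder(h = 365, r = 23);
translate([332, 437, 0]) cylinder(h = 365, r = 23);
translate([577, 437, 0]) cylinder(h = 365, r = 23);


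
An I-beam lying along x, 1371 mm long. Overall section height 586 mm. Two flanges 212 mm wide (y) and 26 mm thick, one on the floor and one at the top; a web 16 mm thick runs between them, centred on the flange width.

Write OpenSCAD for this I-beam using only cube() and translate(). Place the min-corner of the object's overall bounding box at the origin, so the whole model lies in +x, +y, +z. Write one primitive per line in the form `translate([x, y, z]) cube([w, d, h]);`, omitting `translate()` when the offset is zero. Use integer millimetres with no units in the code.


cube([1371, 212, 26]);
translate([0, 98, 26]) cube([1371, 16, 534]);
translate([0, 0, 560]) cube([1371, 212, 26]);


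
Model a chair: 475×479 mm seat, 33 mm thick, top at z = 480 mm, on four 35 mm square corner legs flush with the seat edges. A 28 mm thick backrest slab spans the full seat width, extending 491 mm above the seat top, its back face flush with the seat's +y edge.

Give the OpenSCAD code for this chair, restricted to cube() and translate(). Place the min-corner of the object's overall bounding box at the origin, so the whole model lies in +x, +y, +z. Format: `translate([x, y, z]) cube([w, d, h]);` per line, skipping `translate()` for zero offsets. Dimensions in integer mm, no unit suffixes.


translate([0, 0, 447]) cube([475, 479, 33]);
cube([35, 35, 447]);
translate([440, 0, 0]) cube([35, 35, 447]);
translate([0, 444, 0]) cube([35, 35, 447]);
translate([440, 444, 0]) cube([35, 35, 447]);
translate([0, 451, 480]) cube([475, 28, 491]);


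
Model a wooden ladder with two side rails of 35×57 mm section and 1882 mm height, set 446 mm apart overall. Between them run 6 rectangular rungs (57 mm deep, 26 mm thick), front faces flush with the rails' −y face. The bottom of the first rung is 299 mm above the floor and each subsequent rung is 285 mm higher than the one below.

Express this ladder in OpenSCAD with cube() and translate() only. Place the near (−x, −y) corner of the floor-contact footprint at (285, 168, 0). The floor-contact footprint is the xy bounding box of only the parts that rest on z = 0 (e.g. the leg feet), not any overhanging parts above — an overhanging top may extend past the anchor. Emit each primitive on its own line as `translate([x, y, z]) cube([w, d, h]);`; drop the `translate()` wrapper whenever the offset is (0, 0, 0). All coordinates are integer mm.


translate([285, 168, 0]) cube([35, 57, 1882]);
translate([696, 168, 0]) cube([35, 57, 1882]);
translate([320, 168, 299]) cube([376, 57, 26]);
translate([320, 168, 584]) cube([376, 57, 26]);
translate([320, 168, 869]) cube([376, 57, 26]);
translate([320, 168, 1154]) cube([376, 57, 26]);
translate([320, 168, 1439]) cube([376, 57, 26]);
translate([320, 168, 1724]) cube([376, 57, 26]);


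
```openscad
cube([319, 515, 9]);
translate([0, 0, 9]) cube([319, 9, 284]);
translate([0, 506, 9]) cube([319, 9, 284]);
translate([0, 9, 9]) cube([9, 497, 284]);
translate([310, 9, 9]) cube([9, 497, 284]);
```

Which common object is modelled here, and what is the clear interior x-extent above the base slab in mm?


An open box. The internal width is 301 mm.

A 319×515 base slab with four walls standing on it — an open box. The base is 319 mm wide and the walls are 9 mm thick, so the internal width is 319 − 2 × 9 = 301 mm.


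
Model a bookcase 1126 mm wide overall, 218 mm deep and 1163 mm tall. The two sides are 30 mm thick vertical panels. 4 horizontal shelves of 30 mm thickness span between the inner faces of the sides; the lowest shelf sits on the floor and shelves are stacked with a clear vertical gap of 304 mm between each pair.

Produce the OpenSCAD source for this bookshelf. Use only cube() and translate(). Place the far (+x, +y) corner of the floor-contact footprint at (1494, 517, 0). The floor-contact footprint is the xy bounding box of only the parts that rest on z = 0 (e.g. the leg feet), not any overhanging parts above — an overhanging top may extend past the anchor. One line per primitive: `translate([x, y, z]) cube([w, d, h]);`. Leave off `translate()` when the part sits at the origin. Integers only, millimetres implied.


translate([368, 299, 0]) cube([30, 218, 1163]);
translate([1464, 299, 0]) cube([30, 218, 1163]);
translate([398, 299, 0]) cube([1066, 218, 30]);
translate([398, 299, 334]) cube([1066, 218, 30]);
translate([398, 299, 668]) cube([1066, 218, 30]);
translate([398, 299, 1002]) cube([1066, 218, 30]);


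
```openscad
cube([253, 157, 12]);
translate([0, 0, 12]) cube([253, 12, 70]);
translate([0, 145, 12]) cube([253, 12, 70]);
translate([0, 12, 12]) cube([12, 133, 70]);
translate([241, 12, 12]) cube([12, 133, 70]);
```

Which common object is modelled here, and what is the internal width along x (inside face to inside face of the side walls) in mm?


An open box. The internal width is 229 mm.

A 253×157 base slab with four walls standing on it — an open box. The base is 253 mm wide and the walls are 12 mm thick, so the internal width is 253 − 2 × 12 = 229 mm.


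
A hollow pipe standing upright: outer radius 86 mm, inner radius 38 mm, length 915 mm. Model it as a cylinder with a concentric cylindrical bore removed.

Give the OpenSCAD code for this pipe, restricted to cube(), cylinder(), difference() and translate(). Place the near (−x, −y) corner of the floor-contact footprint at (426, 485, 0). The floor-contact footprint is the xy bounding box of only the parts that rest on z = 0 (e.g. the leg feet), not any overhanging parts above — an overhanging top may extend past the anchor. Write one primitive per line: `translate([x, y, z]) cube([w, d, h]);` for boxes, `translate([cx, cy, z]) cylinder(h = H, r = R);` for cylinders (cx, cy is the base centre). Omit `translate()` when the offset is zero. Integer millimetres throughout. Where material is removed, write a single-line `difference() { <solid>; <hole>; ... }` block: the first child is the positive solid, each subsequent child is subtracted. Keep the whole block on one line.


difference() { translate([512, 571, 0]) cylinder(h = 915, r = 86); translate([512, 571, 0]) cylinder(h = 915, r = 38); }


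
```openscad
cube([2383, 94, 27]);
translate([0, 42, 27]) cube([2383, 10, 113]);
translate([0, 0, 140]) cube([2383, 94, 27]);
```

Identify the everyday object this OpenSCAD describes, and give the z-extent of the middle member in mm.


An I-beam. The web height is 113 mm.

Two wide flanges with a thin centred web — an I-beam. Overall 167 mm minus two 27 mm flanges gives a web of 167 − 2·27 = 113 mm.


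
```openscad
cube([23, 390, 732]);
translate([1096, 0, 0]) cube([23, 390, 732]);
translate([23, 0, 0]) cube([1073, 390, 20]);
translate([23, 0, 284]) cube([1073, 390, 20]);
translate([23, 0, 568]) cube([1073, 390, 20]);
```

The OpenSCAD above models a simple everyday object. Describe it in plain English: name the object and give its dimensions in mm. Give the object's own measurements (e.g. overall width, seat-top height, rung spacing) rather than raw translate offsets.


An open bookshelf. Two side panels, each 23 mm thick, 390 mm deep and 732 mm tall, stand 1119 mm apart (outside-to-outside). Between them sit 3 shelves, each 20 mm thick and 390 mm deep, spanning the full gap between the sides. The bottom shelf rests on the floor (its underside at z = 0) and the clear gap between one shelf's top and the next shelf's underside is 264 mm.


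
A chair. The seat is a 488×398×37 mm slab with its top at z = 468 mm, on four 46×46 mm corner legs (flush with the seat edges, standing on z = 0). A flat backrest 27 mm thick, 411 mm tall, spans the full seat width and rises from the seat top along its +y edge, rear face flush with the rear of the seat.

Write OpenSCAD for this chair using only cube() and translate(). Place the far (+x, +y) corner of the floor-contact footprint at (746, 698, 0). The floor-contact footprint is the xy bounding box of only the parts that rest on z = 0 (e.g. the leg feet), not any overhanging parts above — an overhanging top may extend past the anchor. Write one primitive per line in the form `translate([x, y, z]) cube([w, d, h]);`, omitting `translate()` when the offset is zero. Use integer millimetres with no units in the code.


translate([258, 300, 431]) cube([488, 398, 37]);
translate([258, 300, 0]) cube([46, 46, 431]);
translate([700, 300, 0]) cube([46, 46, 431]);
translate([258, 652, 0]) cube([46, 46, 431]);
translate([700, 652, 0]) cube([46, 46, 431]);
translate([258, 671, 468]) cube([488, 27, 411]);


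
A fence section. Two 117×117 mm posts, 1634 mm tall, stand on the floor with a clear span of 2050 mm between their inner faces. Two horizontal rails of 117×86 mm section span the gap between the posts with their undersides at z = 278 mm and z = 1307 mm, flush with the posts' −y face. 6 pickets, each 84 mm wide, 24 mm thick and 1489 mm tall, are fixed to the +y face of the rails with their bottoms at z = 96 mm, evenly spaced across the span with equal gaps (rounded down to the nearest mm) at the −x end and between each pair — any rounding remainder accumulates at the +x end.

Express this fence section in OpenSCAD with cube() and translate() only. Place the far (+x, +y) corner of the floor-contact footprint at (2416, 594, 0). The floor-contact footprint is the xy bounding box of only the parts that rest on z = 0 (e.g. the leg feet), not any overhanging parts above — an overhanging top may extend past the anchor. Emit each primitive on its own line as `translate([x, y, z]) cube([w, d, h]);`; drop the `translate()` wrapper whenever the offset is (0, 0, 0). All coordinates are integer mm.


translate([132, 477, 0]) cube([117, 117, 1634]);
translate([2299, 477, 0]) cube([117, 117, 1634]);
translate([249, 477, 278]) cube([2050, 117, 86]);
translate([249, 477, 1307]) cube([2050, 117, 86]);
translate([469, 594, 96]) cube([84, 24, 1489]);
translate([773, 594, 96]) cube([84, 24, 1489]);
translate([1077, 594, 96]) cube([84, 24, 1489]);
translate([1381, 594, 96]) cube([84, 24, 1489]);
translate([1685, 594, 96]) cube([84, 24, 1489]);
translate([1989, 594, 96]) cube([84, 24, 1489]);


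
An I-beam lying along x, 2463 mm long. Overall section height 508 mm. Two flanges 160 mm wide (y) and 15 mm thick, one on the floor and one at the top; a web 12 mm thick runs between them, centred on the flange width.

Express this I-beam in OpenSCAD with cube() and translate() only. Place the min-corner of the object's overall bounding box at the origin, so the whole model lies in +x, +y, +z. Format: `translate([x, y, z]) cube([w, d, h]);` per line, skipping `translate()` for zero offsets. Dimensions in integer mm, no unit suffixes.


cube([2463, 160, 15]);
translate([0, 74, 15]) cube([2463, 12, 478]);
translate([0, 0, 493]) cube([2463, 160, 15]);


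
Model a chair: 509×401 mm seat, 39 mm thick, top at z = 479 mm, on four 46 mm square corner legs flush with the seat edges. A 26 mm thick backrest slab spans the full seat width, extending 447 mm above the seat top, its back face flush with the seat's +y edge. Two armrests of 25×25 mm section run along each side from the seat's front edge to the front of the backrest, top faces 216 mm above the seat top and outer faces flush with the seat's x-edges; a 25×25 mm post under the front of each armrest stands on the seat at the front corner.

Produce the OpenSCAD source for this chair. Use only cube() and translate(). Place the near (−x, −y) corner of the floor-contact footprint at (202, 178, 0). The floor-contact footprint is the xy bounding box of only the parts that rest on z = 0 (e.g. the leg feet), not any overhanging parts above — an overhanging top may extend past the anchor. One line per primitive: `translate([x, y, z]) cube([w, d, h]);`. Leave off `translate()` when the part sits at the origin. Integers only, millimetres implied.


translate([202, 178, 440]) cube([509, 401, 39]);
translate([202, 178, 0]) cube([46, 46, 440]);
translate([665, 178, 0]) cube([46, 46, 440]);
translate([202, 533, 0]) cube([46, 46, 440]);
translate([665, 533, 0]) cube([46, 46, 440]);
translate([202, 553, 479]) cube([509, 26, 447]);
translate([202, 178, 670]) cube([25, 375, 25]);
translate([686, 178, 670]) cube([25, 375, 25]);
translate([202, 178, 479]) cube([25, 25, 191]);
translate([686, 178, 479]) cube([25, 25, 191]);


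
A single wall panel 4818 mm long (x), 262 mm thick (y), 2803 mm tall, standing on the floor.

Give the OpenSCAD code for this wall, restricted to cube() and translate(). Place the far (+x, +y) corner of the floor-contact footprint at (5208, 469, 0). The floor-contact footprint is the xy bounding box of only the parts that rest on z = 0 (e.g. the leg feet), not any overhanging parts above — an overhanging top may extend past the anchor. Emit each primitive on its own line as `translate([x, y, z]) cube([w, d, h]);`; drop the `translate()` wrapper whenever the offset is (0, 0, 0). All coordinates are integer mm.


translate([390, 207, 0]) cube([4818, 262, 2803]);


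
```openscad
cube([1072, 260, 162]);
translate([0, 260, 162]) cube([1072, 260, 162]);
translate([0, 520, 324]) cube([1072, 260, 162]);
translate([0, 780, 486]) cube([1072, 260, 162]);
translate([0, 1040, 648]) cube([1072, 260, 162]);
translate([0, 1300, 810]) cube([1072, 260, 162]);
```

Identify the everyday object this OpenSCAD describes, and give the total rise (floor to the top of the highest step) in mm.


A staircase. The total rise is 972 mm.

6 identical blocks, each offset up and back from the previous — a staircase. Each step is 162 mm tall and there are 6 of them, so the total rise is 6 × 162 = 972 mm.


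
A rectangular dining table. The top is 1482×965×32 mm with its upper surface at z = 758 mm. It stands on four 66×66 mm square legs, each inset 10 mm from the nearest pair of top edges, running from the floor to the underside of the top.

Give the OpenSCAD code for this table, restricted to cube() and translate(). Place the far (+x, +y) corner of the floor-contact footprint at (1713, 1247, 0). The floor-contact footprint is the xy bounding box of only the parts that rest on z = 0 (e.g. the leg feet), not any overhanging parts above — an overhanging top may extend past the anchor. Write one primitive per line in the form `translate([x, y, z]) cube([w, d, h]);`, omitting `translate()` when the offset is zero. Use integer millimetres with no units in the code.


translate([241, 292, 726]) cube([1482, 965, 32]);
translate([251, 302, 0]) cube([66, 66, 726]);
translate([1647, 302, 0]) cube([66, 66, 726]);
translate([251, 1181, 0]) cube([66, 66, 726]);
translate([1647, 1181, 0]) cube([66, 66, 726]);


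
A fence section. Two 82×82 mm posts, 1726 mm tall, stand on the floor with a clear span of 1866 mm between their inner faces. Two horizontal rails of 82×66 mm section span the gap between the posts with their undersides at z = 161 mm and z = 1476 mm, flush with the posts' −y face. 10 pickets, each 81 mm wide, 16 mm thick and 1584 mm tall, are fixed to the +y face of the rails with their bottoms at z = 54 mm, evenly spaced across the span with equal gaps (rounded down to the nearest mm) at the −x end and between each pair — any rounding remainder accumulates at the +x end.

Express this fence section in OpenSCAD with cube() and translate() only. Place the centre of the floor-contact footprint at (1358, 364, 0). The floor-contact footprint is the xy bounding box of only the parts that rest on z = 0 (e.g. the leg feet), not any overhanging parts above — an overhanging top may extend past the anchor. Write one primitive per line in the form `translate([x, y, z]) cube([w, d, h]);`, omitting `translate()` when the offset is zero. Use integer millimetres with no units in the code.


translate([343, 323, 0]) cube([82, 82, 1726]);
translate([2291, 323, 0]) cube([82, 82, 1726]);
translate([425, 323, 161]) cube([1866, 82, 66]);
translate([425, 323, 1476]) cube([1866, 82, 66]);
translate([521, 405, 54]) cube([81, 16, 1584]);
translate([698, 405, 54]) cube([81, 16, 1584]);
translate([875, 405, 54]) cube([81, 16, 1584]);
translate([1052, 405, 54]) cube([81, 16, 1584]);
translate([1229, 405, 54]) cube([81, 16, 1584]);
translate([1406, 405, 54]) cube([81, 16, 1584]);
translate([1583, 405, 54]) cube([81, 16, 1584]);
translate([1760, 405, 54]) cube([81, 16, 1584]);
translate([1937, 405, 54]) cube([81, 16, 1584]);
translate([2114, 405, 54]) cube([81, 16, 1584]);


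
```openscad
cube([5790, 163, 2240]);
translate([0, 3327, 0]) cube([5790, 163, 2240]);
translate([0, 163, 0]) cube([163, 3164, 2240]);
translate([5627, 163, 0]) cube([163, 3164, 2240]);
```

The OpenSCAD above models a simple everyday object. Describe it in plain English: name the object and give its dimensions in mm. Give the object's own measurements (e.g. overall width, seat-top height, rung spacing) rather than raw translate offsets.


The wall frame of a small rectangular building: four walls, each 2240 mm tall and 163 mm thick, enclosing a footprint 5790 mm (x) by 3490 mm (y) outside-to-outside, with no floor or roof. The front and back walls (the −y and +y sides) span the full width; the two side walls fit between them.


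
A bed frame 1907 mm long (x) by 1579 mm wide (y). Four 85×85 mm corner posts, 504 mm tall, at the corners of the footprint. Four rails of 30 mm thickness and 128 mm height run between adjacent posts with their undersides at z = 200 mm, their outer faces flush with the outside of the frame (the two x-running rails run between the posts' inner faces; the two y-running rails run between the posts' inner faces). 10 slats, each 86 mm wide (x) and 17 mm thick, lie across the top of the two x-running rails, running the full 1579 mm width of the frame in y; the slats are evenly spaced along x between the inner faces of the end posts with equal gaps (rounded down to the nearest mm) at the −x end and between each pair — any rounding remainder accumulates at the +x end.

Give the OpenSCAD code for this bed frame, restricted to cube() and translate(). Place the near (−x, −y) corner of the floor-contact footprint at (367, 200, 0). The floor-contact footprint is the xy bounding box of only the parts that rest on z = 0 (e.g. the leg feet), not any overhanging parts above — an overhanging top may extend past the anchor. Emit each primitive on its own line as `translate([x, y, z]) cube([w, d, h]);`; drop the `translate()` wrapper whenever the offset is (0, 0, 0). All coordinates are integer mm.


translate([367, 200, 0]) cube([85, 85, 504]);
translate([367, 1694, 0]) cube([85, 85, 504]);
translate([2189, 200, 0]) cube([85, 85, 504]);
translate([2189, 1694, 0]) cube([85, 85, 504]);
translate([452, 200, 200]) cube([1737, 30, 128]);
translate([452, 1749, 200]) cube([1737, 30, 128]);
translate([367, 285, 200]) cube([30, 1409, 128]);
translate([2244, 285, 200]) cube([30, 1409, 128]);
translate([531, 200, 328]) cube([86, 1579, 17]);
translate([696, 200, 328]) cube([86, 1579, 17]);
translate([861, 200, 328]) cube([86, 1579, 17]);
translate([1026, 200, 328]) cube([86, 1579, 17]);
translate([1191, 200, 328]) cube([86, 1579, 17]);
translate([1356, 200, 328]) cube([86, 1579, 17]);
translate([1521, 200, 328]) cube([86, 1579, 17]);
translate([1686, 200, 328]) cube([86, 1579, 17]);
translate([1851, 200, 328]) cube([86, 1579, 17]);
translate([2016, 200, 328]) cube([86, 1579, 17]);


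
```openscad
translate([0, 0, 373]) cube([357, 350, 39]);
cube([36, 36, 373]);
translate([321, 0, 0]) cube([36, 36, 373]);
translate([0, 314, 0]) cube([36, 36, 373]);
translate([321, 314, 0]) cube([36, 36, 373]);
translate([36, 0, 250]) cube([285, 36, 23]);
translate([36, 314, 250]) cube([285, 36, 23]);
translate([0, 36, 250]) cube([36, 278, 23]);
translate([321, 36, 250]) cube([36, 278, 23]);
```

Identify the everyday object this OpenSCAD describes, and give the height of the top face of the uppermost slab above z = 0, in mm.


A stool. The seat height is 412 mm.

A 357×350×39 slab at z = 373 on four corner posts — a stool. The seat top is 373 + 39 = 412 mm.


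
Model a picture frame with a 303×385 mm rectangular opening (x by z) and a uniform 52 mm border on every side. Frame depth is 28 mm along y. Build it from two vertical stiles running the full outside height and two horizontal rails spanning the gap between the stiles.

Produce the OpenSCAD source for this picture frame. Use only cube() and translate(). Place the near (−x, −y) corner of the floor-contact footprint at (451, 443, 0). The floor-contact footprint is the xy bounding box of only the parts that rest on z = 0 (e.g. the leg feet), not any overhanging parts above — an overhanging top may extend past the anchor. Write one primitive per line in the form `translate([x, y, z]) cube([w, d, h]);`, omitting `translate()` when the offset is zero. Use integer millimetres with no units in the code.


translate([451, 443, 0]) cube([52, 28, 489]);
translate([806, 443, 0]) cube([52, 28, 489]);
translate([503, 443, 0]) cube([303, 28, 52]);
translate([503, 443, 437]) cube([303, 28, 52]);


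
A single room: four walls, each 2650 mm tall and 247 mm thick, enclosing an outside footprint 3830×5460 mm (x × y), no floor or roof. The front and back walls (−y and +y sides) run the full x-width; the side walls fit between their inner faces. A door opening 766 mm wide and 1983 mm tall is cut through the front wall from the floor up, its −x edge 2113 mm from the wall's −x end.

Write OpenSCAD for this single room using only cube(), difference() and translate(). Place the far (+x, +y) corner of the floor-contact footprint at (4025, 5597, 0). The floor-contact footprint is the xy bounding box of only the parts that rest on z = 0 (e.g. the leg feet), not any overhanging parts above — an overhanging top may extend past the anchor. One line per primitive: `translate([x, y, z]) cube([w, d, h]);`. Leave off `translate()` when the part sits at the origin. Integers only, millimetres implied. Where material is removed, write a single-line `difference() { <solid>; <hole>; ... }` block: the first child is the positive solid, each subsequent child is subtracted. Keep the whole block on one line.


difference() { translate([195, 137, 0]) cube([3830, 247, 2650]); translate([2308, 137, 0]) cube([766, 247, 1983]); }
translate([195, 5350, 0]) cube([3830, 247, 2650]);
translate([195, 384, 0]) cube([247, 4966, 2650]);
translate([3778, 384, 0]) cube([247, 4966, 2650]);


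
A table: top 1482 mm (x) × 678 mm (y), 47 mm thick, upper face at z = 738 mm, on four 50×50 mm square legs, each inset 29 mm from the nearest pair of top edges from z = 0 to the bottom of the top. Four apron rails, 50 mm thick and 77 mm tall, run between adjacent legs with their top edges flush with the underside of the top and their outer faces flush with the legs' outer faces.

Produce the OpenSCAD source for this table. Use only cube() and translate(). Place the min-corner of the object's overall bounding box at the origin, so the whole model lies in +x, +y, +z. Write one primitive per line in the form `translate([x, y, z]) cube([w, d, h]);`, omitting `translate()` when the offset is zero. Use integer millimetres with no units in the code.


// leg_h = 738 - 47 = 691
// apron z = 691 - 77 = 614
translate([0, 0, 691]) cube([1482, 678, 47]);
translate([29, 29, 0]) cube([50, 50, 691]);
translate([1403, 29, 0]) cube([50, 50, 691]);
translate([29, 599, 0]) cube([50, 50, 691]);
translate([1403, 599, 0]) cube([50, 50, 691]);
translate([79, 29, 614]) cube([1324, 50, 77]);
translate([79, 599, 614]) cube([1324, 50, 77]);
translate([29, 79, 614]) cube([50, 520, 77]);
translate([1403, 79, 614]) cube([50, 520, 77]);


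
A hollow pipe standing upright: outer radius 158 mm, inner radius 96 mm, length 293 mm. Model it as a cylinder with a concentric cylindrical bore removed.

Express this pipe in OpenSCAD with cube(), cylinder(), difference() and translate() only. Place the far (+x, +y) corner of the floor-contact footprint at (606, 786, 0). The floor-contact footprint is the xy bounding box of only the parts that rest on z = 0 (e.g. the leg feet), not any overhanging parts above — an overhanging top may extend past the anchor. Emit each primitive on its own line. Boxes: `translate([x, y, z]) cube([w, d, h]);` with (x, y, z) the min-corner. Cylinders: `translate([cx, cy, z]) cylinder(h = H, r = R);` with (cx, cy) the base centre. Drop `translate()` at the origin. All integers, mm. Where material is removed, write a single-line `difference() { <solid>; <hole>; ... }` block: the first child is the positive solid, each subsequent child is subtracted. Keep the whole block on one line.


difference() { translate([448, 628, 0]) cylinder(h = 293, r = 158); translate([448, 628, 0]) cylinder(h = 293, r = 96); }


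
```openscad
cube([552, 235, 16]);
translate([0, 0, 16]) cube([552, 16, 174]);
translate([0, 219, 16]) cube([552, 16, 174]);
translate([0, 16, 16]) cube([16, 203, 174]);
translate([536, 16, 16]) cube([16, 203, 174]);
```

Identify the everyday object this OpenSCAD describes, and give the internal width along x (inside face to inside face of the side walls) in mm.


An open box. The internal width is 520 mm.

A 552×235 base slab with four walls standing on it — an open box. The base is 552 mm wide and the walls are 16 mm thick, so the internal width is 552 − 2 × 16 = 520 mm.


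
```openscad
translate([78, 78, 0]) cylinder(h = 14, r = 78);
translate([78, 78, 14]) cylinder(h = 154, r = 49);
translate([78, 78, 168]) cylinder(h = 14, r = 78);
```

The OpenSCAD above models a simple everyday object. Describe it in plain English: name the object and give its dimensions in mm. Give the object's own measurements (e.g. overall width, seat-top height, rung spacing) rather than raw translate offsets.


A spool: two coaxial disc flanges of radius 78 mm and thickness 14 mm, joined by a core cylinder of radius 49 mm and height 154 mm. The lower flange rests on z = 0 and the three cylinders share a vertical axis.


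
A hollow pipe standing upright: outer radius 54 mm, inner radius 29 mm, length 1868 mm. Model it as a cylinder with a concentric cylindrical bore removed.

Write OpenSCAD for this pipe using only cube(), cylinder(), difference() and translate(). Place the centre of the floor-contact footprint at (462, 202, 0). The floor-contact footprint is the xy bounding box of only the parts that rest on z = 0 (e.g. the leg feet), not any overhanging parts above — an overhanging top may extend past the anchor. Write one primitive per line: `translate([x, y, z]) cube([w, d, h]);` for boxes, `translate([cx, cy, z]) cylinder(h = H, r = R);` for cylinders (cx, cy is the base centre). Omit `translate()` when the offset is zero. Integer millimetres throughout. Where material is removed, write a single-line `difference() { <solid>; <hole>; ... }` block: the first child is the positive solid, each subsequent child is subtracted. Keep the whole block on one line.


difference() { translate([462, 202, 0]) cylinder(h = 1868, r = 54); translate([462, 202, 0]) cylinder(h = 1868, r = 29); }


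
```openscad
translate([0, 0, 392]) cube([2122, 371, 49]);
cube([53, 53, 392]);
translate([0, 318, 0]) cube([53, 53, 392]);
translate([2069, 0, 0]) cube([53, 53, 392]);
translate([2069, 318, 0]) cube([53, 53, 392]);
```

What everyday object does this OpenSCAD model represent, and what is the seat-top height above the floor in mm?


A bench. The seat-top height is 441 mm.

A long slab on four corner posts — a bench. The slab sits at z = 392 with thickness 49, so the top is 392 + 49 = 441 mm.


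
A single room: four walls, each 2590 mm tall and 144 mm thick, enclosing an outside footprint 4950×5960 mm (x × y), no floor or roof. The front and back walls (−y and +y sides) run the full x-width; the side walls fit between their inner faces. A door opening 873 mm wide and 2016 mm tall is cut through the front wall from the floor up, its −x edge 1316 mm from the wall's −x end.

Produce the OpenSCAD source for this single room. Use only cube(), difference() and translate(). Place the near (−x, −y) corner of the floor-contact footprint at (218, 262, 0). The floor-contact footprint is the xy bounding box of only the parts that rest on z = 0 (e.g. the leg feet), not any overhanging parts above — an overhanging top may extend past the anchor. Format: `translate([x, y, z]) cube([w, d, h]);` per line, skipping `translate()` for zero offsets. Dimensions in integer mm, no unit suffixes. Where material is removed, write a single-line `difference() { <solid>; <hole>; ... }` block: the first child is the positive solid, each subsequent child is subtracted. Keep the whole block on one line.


difference() { translate([218, 262, 0]) cube([4950, 144, 2590]); translate([1534, 262, 0]) cube([873, 144, 2016]); }
translate([218, 6078, 0]) cube([4950, 144, 2590]);
translate([218, 406, 0]) cube([144, 5672, 2590]);
translate([5024, 406, 0]) cube([144, 5672, 2590]);


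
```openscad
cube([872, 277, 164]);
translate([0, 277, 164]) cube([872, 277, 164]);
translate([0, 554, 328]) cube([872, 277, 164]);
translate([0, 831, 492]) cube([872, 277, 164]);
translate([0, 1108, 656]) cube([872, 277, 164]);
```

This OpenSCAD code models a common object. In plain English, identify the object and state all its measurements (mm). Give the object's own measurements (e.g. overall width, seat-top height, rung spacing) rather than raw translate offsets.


A straight staircase of 5 solid steps. Each step is 872 mm wide (x), 277 mm deep (y, the going) and 164 mm tall (the rise). The first step rests on the floor; each subsequent step sits one going further in +y and one rise higher in +z, directly behind and above the previous step with no overlap.


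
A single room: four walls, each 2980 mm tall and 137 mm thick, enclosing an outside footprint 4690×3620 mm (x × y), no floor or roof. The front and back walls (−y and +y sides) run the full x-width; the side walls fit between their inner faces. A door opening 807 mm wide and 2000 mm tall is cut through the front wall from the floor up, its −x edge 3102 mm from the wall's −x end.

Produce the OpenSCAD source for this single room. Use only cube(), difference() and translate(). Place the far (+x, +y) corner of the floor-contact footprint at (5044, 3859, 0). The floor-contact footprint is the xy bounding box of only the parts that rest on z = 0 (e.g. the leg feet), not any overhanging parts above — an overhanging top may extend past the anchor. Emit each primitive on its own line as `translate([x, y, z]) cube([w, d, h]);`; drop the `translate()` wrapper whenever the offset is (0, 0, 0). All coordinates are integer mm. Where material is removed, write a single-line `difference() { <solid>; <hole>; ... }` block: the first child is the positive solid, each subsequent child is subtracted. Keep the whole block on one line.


difference() { translate([354, 239, 0]) cube([4690, 137, 2980]); translate([3456, 239, 0]) cube([807, 137, 2000]); }
translate([354, 3722, 0]) cube([4690, 137, 2980]);
translate([354, 376, 0]) cube([137, 3346, 2980]);
translate([4907, 376, 0]) cube([137, 3346, 2980]);


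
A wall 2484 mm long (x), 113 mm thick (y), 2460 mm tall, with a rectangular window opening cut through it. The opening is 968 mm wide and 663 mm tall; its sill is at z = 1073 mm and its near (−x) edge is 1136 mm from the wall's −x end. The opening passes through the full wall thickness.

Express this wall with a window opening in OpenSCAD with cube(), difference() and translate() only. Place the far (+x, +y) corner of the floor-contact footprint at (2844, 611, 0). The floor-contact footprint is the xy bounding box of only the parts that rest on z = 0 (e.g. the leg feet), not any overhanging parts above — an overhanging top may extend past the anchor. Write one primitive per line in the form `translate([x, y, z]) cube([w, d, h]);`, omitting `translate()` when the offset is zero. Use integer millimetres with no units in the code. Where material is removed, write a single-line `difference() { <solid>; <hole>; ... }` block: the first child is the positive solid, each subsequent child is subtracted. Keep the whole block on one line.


difference() { translate([360, 498, 0]) cube([2484, 113, 2460]); translate([1496, 498, 1073]) cube([968, 113, 663]); }


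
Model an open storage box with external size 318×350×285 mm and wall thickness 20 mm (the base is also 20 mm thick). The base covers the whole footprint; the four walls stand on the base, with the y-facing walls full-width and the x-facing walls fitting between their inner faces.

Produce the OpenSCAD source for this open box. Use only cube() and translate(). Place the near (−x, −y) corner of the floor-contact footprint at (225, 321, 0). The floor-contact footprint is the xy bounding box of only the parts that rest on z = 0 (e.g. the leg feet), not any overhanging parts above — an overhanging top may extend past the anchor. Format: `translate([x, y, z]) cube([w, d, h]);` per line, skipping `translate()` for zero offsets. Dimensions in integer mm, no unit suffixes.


translate([225, 321, 0]) cube([318, 350, 20]);
translate([225, 321, 20]) cube([318, 20, 265]);
translate([225, 651, 20]) cube([318, 20, 265]);
translate([225, 341, 20]) cube([20, 310, 265]);
translate([523, 341, 20]) cube([20, 310, 265]);


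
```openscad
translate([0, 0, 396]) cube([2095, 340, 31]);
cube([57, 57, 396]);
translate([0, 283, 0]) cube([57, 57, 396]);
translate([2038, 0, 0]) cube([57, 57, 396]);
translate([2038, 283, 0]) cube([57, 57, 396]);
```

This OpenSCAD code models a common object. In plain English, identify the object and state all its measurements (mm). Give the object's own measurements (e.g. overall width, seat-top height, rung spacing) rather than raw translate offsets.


A long wooden bench with a 2095 mm (x) × 340 mm (y) seat, 31 mm thick, its top surface 427 mm above the floor. Four 57 mm square legs at the seat corners, flush with the edges, run from z = 0 to the seat underside.


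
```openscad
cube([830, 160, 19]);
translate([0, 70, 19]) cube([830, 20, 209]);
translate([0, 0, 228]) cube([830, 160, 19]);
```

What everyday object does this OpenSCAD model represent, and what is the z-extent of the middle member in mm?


An I-beam. The web height is 209 mm.

Two wide flanges with a thin centred web — an I-beam. Overall 247 mm minus two 19 mm flanges gives a web of 247 − 2·19 = 209 mm.


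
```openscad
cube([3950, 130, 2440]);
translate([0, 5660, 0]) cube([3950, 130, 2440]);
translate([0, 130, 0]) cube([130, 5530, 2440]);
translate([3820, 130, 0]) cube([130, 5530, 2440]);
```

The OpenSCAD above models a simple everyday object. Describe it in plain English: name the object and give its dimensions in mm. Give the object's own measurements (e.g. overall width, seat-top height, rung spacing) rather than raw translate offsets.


The wall frame of a small rectangular building: four walls, each 2440 mm tall and 130 mm thick, enclosing a footprint 3950 mm (x) by 5790 mm (y) outside-to-outside, with no floor or roof. The front and back walls (the −y and +y sides) span the full width; the two side walls fit between them.


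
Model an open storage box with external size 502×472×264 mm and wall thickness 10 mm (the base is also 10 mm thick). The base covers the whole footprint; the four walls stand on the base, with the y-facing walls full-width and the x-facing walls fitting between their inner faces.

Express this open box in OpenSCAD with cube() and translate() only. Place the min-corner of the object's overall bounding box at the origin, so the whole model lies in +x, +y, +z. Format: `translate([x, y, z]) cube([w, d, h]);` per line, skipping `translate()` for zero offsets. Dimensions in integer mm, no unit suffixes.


cube([502, 472, 10]);
translate([0, 0, 10]) cube([502, 10, 254]);
translate([0, 462, 10]) cube([502, 10, 254]);
translate([0, 10, 10]) cube([10, 452, 254]);
translate([492, 10, 10]) cube([10, 452, 254]);
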